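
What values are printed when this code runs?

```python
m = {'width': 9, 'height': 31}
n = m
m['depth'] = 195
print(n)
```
{'width': 9, 'height': 31, 'depth': 195}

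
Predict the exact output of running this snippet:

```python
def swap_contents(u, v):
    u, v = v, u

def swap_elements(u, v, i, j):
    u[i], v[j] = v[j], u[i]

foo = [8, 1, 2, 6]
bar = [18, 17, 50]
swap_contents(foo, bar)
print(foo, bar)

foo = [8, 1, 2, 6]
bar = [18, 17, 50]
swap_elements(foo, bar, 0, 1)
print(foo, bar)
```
[8, 1, 2, 6] [18, 17, 50]
[17, 1, 2, 6] [18, 8, 50]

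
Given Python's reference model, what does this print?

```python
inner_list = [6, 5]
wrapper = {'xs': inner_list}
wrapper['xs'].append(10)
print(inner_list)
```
[6, 5, 10]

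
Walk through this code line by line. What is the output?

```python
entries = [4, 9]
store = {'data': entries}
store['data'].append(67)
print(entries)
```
[4, 9, 67]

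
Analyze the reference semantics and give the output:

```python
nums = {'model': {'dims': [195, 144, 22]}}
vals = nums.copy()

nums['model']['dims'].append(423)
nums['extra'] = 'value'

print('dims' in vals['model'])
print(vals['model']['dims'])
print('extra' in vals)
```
True
[195, 144, 22, 423]
False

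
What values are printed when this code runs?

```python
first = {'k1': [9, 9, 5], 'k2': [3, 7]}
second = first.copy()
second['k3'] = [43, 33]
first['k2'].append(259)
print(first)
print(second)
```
{'k1': [9, 9, 5], 'k2': [3, 7, 259]}
{'k1': [9, 9, 5], 'k2': [3, 7, 259], 'k3': [43, 33]}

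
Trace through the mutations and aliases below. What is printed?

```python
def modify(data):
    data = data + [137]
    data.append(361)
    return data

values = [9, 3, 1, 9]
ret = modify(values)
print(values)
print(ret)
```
[9, 3, 1, 9]
[9, 3, 1, 9, 137, 361]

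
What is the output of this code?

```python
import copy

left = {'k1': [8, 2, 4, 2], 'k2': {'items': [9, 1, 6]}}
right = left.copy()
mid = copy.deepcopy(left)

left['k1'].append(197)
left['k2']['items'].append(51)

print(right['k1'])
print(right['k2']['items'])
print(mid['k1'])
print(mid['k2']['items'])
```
[8, 2, 4, 2, 197]
[9, 1, 6, 51]
[8, 2, 4, 2]
[9, 1, 6]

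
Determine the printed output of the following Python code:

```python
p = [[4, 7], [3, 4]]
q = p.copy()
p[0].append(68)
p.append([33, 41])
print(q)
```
[[4, 7, 68], [3, 4]]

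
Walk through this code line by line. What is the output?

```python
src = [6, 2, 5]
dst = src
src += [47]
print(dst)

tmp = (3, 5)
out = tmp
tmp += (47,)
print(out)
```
[6, 2, 5, 47]
(3, 5)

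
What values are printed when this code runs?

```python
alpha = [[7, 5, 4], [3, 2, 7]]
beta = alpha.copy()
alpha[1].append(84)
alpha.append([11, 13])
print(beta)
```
[[7, 5, 4], [3, 2, 7, 84]]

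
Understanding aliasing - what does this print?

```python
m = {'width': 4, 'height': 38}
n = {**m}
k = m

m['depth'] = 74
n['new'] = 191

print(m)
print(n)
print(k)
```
{'width': 4, 'height': 38, 'depth': 74}
{'width': 4, 'height': 38, 'new': 191}
{'width': 4, 'height': 38, 'depth': 74}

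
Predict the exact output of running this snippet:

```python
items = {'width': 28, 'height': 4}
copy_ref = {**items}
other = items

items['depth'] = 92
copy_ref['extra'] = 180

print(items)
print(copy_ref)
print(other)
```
{'width': 28, 'height': 4, 'depth': 92}
{'width': 28, 'height': 4, 'extra': 180}
{'width': 28, 'height': 4, 'depth': 92}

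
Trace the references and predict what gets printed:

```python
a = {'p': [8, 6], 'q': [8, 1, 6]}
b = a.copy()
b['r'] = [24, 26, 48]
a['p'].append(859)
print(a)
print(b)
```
{'p': [8, 6, 859], 'q': [8, 1, 6]}
{'p': [8, 6, 859], 'q': [8, 1, 6], 'r': [24, 26, 48]}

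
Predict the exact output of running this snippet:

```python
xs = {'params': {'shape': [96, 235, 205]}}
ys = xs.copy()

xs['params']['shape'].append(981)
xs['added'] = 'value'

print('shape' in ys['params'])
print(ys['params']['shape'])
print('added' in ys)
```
True
[96, 235, 205, 981]
False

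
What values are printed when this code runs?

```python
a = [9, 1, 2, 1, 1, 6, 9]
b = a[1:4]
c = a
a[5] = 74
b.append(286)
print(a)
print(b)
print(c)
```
[9, 1, 2, 1, 1, 74, 9]
[1, 2, 1, 286]
[9, 1, 2, 1, 1, 74, 9]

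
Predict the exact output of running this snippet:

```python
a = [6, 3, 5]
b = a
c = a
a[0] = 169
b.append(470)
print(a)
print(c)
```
[169, 3, 5, 470]
[169, 3, 5, 470]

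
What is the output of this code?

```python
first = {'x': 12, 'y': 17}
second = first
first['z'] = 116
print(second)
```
{'x': 12, 'y': 17, 'z': 116}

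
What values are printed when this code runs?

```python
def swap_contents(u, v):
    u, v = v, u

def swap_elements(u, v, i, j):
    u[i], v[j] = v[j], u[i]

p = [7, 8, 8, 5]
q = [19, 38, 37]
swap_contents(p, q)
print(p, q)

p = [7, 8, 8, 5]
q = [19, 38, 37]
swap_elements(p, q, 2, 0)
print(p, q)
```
[7, 8, 8, 5] [19, 38, 37]
[7, 8, 19, 5] [8, 38, 37]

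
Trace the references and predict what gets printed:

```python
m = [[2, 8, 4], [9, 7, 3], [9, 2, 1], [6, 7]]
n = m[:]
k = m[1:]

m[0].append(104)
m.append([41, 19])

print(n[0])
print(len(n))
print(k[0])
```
[2, 8, 4, 104]
4
[9, 7, 3]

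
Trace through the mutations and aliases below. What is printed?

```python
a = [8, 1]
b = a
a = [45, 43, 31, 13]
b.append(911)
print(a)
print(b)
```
[45, 43, 31, 13]
[8, 1, 911]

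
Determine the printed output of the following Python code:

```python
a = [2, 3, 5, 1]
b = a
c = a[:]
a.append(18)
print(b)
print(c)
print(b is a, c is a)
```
[2, 3, 5, 1, 18]
[2, 3, 5, 1]
True False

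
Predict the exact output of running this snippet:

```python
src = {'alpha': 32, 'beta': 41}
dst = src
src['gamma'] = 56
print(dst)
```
{'alpha': 32, 'beta': 41, 'gamma': 56}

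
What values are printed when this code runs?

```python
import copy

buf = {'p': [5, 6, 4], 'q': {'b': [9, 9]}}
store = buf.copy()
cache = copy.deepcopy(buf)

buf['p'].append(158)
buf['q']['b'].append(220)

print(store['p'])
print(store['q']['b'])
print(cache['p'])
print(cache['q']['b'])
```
[5, 6, 4, 158]
[9, 9, 220]
[5, 6, 4]
[9, 9]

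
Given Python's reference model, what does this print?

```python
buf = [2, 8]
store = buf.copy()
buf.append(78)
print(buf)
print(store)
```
[2, 8, 78]
[2, 8]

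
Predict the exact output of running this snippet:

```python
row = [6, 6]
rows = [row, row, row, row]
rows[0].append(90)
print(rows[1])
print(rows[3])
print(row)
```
[6, 6, 90]
[6, 6, 90]
[6, 6, 90]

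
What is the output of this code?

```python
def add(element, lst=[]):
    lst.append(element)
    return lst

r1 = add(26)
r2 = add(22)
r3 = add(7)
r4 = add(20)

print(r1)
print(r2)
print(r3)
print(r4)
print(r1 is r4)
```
[26, 22, 7, 20]
[26, 22, 7, 20]
[26, 22, 7, 20]
[26, 22, 7, 20]
True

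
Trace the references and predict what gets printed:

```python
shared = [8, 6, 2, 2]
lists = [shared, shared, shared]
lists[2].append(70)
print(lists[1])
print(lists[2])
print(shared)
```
[8, 6, 2, 2, 70]
[8, 6, 2, 2, 70]
[8, 6, 2, 2, 70]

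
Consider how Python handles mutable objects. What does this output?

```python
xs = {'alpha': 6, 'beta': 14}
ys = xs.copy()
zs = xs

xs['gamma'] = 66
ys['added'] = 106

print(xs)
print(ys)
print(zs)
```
{'alpha': 6, 'beta': 14, 'gamma': 66}
{'alpha': 6, 'beta': 14, 'added': 106}
{'alpha': 6, 'beta': 14, 'gamma': 66}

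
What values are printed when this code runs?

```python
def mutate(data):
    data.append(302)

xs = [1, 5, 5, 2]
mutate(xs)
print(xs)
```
[1, 5, 5, 2, 302]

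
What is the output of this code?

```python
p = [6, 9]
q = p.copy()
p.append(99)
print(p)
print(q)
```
[6, 9, 99]
[6, 9]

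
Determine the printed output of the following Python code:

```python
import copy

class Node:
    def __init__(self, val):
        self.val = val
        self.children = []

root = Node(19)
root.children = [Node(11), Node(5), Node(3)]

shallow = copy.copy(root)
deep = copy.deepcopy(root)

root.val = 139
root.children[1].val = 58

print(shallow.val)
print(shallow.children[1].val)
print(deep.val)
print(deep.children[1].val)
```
19
58
19
5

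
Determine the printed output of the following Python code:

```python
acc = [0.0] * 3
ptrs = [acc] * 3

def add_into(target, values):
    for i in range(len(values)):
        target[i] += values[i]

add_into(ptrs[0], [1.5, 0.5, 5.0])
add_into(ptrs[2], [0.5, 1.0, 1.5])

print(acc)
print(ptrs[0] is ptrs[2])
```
[2.0, 1.5, 6.5]
True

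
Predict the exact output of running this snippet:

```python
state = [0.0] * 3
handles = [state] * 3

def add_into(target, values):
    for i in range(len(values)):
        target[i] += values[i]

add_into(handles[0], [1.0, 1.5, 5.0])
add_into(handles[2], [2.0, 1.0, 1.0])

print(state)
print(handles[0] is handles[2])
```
[3.0, 2.5, 6.0]
True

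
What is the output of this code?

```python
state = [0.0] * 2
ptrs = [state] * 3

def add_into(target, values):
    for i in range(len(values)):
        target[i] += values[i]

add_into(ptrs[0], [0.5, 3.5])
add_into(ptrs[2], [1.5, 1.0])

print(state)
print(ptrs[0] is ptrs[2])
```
[2.0, 4.5]
True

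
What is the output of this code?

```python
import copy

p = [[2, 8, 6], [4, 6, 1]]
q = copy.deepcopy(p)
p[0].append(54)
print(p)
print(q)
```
[[2, 8, 6, 54], [4, 6, 1]]
[[2, 8, 6], [4, 6, 1]]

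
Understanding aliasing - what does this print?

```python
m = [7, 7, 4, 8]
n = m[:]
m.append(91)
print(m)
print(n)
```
[7, 7, 4, 8, 91]
[7, 7, 4, 8]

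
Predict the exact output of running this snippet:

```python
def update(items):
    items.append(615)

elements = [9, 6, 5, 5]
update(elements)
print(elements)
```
[9, 6, 5, 5, 615]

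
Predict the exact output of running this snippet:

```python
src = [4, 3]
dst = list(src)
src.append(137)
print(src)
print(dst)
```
[4, 3, 137]
[4, 3]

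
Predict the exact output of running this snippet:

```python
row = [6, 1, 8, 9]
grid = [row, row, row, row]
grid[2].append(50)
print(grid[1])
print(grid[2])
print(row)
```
[6, 1, 8, 9, 50]
[6, 1, 8, 9, 50]
[6, 1, 8, 9, 50]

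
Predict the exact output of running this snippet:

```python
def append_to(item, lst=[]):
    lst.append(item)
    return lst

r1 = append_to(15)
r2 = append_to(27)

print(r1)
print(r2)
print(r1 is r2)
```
[15, 27]
[15, 27]
True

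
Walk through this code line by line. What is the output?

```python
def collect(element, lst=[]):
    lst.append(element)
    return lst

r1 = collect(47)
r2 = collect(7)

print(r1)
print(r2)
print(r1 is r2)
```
[47, 7]
[47, 7]
True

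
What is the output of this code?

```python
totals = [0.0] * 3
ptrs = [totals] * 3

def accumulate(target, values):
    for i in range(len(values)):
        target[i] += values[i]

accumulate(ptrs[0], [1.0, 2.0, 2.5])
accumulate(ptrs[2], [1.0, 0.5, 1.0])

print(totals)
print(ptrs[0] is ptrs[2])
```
[2.0, 2.5, 3.5]
True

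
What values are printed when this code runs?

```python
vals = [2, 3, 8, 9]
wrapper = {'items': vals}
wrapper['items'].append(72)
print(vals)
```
[2, 3, 8, 9, 72]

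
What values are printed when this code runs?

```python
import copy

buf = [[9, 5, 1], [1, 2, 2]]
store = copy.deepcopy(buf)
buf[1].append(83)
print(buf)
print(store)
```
[[9, 5, 1], [1, 2, 2, 83]]
[[9, 5, 1], [1, 2, 2]]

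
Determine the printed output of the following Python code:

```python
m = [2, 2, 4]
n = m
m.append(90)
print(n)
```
[2, 2, 4, 90]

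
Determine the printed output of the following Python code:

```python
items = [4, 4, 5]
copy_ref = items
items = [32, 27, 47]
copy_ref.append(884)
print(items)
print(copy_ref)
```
[32, 27, 47]
[4, 4, 5, 884]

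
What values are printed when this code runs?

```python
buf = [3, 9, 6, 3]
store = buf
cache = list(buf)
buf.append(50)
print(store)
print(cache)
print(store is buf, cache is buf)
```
[3, 9, 6, 3, 50]
[3, 9, 6, 3]
True False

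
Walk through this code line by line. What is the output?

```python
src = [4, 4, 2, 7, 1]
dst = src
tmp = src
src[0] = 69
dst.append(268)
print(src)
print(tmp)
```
[69, 4, 2, 7, 1, 268]
[69, 4, 2, 7, 1, 268]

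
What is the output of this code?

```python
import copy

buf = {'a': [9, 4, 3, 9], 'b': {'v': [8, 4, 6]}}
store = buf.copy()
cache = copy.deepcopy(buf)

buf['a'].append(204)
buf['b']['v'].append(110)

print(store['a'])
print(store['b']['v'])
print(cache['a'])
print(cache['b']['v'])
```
[9, 4, 3, 9, 204]
[8, 4, 6, 110]
[9, 4, 3, 9]
[8, 4, 6]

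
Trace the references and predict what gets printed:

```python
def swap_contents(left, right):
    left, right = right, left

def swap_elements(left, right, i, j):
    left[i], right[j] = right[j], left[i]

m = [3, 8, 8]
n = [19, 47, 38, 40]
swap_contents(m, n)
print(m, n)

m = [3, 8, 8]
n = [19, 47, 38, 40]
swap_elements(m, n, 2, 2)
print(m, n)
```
[3, 8, 8] [19, 47, 38, 40]
[3, 8, 38] [19, 47, 8, 40]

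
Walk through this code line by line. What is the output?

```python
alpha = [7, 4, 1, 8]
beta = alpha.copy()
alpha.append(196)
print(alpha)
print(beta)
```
[7, 4, 1, 8, 196]
[7, 4, 1, 8]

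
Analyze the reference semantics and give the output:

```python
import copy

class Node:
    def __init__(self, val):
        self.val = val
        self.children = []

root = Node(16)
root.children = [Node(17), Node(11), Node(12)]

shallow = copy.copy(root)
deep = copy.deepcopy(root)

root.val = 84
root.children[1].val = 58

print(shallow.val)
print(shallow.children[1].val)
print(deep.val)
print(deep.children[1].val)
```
16
58
16
11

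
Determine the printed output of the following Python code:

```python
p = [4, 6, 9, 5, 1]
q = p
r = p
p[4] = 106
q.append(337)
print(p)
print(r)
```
[4, 6, 9, 5, 106, 337]
[4, 6, 9, 5, 106, 337]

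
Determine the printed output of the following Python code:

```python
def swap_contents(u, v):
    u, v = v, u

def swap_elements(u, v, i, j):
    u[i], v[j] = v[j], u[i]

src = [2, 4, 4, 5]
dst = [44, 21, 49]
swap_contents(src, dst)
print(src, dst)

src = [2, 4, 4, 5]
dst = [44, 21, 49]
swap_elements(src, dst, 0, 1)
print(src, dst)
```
[2, 4, 4, 5] [44, 21, 49]
[21, 4, 4, 5] [44, 2, 49]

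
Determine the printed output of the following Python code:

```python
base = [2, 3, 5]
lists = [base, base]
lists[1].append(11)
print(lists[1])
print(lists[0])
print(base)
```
[2, 3, 5, 11]
[2, 3, 5, 11]
[2, 3, 5, 11]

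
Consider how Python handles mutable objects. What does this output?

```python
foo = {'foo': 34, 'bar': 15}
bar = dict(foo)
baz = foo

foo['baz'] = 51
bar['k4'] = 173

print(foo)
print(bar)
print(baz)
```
{'foo': 34, 'bar': 15, 'baz': 51}
{'foo': 34, 'bar': 15, 'k4': 173}
{'foo': 34, 'bar': 15, 'baz': 51}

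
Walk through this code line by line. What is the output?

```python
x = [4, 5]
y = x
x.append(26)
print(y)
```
[4, 5, 26]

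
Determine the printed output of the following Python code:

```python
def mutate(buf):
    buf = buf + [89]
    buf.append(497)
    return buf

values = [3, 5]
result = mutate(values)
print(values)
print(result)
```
[3, 5]
[3, 5, 89, 497]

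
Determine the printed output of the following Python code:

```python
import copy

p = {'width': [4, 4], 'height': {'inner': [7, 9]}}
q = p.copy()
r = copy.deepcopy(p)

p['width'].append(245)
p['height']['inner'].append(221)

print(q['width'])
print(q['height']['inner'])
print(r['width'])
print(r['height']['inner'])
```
[4, 4, 245]
[7, 9, 221]
[4, 4]
[7, 9]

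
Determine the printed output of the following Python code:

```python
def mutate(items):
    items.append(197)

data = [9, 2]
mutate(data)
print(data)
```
[9, 2, 197]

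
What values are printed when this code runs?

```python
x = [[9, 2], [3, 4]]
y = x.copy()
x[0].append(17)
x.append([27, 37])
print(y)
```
[[9, 2, 17], [3, 4]]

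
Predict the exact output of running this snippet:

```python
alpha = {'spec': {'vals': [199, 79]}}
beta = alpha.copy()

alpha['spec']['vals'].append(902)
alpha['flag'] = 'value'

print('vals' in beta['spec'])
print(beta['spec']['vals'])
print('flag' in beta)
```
True
[199, 79, 902]
False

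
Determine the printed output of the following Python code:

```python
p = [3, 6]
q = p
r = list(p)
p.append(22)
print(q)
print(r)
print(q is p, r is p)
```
[3, 6, 22]
[3, 6]
True False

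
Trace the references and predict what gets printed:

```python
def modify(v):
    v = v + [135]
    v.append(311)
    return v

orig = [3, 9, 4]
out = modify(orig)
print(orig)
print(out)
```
[3, 9, 4]
[3, 9, 4, 135, 311]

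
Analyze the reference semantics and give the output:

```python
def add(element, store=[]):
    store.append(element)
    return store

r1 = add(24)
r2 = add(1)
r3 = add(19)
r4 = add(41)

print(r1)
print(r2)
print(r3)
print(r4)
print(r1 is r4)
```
[24, 1, 19, 41]
[24, 1, 19, 41]
[24, 1, 19, 41]
[24, 1, 19, 41]
True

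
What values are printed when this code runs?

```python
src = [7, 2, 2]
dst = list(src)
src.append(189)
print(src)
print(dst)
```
[7, 2, 2, 189]
[7, 2, 2]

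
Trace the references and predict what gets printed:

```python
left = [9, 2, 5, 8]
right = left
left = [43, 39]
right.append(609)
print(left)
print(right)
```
[43, 39]
[9, 2, 5, 8, 609]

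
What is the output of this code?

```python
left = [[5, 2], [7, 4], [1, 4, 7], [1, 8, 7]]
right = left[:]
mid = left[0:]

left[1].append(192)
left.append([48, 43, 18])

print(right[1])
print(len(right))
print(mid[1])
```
[7, 4, 192]
4
[7, 4, 192]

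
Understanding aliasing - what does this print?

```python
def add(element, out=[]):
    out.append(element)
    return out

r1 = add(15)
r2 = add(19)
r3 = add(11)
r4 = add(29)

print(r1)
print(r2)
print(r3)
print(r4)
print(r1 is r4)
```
[15, 19, 11, 29]
[15, 19, 11, 29]
[15, 19, 11, 29]
[15, 19, 11, 29]
True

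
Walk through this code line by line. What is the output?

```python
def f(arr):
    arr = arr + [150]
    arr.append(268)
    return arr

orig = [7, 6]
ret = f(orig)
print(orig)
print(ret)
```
[7, 6]
[7, 6, 150, 268]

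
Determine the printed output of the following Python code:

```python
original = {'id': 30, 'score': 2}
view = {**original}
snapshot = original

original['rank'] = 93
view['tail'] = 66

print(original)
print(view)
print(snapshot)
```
{'id': 30, 'score': 2, 'rank': 93}
{'id': 30, 'score': 2, 'tail': 66}
{'id': 30, 'score': 2, 'rank': 93}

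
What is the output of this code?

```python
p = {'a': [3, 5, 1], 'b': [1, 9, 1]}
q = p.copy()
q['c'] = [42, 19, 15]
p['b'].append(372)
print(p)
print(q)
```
{'a': [3, 5, 1], 'b': [1, 9, 1, 372]}
{'a': [3, 5, 1], 'b': [1, 9, 1, 372], 'c': [42, 19, 15]}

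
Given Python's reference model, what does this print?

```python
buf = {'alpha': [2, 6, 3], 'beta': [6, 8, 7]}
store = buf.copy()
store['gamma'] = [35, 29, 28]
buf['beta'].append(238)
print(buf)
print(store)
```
{'alpha': [2, 6, 3], 'beta': [6, 8, 7, 238]}
{'alpha': [2, 6, 3], 'beta': [6, 8, 7, 238], 'gamma': [35, 29, 28]}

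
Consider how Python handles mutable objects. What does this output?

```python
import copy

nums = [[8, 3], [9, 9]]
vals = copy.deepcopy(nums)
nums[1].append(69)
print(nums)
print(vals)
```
[[8, 3], [9, 9, 69]]
[[8, 3], [9, 9]]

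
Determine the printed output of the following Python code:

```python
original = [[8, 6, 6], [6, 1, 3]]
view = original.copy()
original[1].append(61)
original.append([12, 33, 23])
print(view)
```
[[8, 6, 6], [6, 1, 3, 61]]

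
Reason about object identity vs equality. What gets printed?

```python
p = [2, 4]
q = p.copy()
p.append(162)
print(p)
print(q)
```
[2, 4, 162]
[2, 4]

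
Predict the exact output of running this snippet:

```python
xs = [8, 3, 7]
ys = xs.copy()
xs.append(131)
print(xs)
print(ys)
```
[8, 3, 7, 131]
[8, 3, 7]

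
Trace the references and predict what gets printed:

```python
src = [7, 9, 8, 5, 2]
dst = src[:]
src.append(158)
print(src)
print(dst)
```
[7, 9, 8, 5, 2, 158]
[7, 9, 8, 5, 2]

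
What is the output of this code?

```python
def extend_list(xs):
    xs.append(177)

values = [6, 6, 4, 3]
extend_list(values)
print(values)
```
[6, 6, 4, 3, 177]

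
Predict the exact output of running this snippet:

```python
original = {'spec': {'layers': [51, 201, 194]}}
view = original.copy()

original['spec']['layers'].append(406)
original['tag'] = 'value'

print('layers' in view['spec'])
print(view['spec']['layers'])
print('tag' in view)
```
True
[51, 201, 194, 406]
False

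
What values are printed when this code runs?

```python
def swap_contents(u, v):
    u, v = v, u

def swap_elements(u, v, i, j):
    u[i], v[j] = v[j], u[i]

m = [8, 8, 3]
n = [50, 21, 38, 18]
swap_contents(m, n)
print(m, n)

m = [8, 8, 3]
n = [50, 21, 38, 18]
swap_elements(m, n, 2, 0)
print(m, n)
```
[8, 8, 3] [50, 21, 38, 18]
[8, 8, 50] [3, 21, 38, 18]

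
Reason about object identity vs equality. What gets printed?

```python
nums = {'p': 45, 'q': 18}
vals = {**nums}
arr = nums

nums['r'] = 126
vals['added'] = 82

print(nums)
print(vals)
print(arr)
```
{'p': 45, 'q': 18, 'r': 126}
{'p': 45, 'q': 18, 'added': 82}
{'p': 45, 'q': 18, 'r': 126}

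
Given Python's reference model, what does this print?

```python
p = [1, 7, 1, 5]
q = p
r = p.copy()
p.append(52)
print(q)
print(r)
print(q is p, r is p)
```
[1, 7, 1, 5, 52]
[1, 7, 1, 5]
True False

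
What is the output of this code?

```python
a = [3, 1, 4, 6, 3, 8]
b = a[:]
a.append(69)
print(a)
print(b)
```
[3, 1, 4, 6, 3, 8, 69]
[3, 1, 4, 6, 3, 8]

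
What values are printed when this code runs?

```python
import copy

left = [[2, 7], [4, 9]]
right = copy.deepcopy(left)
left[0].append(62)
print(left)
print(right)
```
[[2, 7, 62], [4, 9]]
[[2, 7], [4, 9]]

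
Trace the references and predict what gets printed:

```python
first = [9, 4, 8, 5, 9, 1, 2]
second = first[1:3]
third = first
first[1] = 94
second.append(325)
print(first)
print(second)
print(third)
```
[9, 94, 8, 5, 9, 1, 2]
[4, 8, 325]
[9, 94, 8, 5, 9, 1, 2]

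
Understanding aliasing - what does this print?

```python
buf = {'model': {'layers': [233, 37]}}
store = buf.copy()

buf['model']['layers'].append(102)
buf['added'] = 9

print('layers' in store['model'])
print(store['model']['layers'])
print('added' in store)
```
True
[233, 37, 102]
False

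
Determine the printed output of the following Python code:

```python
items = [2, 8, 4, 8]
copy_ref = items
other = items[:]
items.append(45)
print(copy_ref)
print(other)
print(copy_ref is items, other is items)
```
[2, 8, 4, 8, 45]
[2, 8, 4, 8]
True False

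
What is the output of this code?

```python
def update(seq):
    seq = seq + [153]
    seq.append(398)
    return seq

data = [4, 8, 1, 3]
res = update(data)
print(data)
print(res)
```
[4, 8, 1, 3]
[4, 8, 1, 3, 153, 398]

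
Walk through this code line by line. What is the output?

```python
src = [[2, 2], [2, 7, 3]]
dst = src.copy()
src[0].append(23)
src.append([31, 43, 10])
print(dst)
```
[[2, 2, 23], [2, 7, 3]]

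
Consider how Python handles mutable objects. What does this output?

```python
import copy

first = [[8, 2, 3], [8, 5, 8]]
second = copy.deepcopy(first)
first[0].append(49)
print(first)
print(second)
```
[[8, 2, 3, 49], [8, 5, 8]]
[[8, 2, 3], [8, 5, 8]]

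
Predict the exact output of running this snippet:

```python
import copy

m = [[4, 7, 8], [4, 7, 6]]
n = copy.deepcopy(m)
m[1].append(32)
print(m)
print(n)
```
[[4, 7, 8], [4, 7, 6, 32]]
[[4, 7, 8], [4, 7, 6]]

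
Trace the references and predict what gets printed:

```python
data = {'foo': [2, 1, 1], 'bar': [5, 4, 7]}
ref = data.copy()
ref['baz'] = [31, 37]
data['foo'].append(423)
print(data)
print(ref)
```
{'foo': [2, 1, 1, 423], 'bar': [5, 4, 7]}
{'foo': [2, 1, 1, 423], 'bar': [5, 4, 7], 'baz': [31, 37]}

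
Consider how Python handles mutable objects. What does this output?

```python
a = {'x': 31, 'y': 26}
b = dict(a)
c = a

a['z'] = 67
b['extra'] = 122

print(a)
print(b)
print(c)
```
{'x': 31, 'y': 26, 'z': 67}
{'x': 31, 'y': 26, 'extra': 122}
{'x': 31, 'y': 26, 'z': 67}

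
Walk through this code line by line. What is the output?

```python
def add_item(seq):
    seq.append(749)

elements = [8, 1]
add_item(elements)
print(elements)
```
[8, 1, 749]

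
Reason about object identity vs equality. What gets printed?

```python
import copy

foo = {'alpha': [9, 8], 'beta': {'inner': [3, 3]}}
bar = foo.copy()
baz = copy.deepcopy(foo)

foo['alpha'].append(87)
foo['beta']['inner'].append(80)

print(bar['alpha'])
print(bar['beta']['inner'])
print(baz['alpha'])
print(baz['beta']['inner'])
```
[9, 8, 87]
[3, 3, 80]
[9, 8]
[3, 3]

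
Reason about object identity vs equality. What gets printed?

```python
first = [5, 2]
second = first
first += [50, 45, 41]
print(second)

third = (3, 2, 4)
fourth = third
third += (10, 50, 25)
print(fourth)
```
[5, 2, 50, 45, 41]
(3, 2, 4)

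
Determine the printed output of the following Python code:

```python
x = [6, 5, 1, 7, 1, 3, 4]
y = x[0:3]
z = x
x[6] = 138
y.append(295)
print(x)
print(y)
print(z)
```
[6, 5, 1, 7, 1, 3, 138]
[6, 5, 1, 295]
[6, 5, 1, 7, 1, 3, 138]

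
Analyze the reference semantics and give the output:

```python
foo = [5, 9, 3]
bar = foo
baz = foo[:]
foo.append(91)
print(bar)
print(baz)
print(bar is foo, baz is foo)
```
[5, 9, 3, 91]
[5, 9, 3]
True False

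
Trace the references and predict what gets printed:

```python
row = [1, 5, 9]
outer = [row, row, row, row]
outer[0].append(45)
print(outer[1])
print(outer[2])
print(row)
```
[1, 5, 9, 45]
[1, 5, 9, 45]
[1, 5, 9, 45]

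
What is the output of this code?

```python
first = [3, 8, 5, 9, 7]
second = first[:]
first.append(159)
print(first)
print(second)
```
[3, 8, 5, 9, 7, 159]
[3, 8, 5, 9, 7]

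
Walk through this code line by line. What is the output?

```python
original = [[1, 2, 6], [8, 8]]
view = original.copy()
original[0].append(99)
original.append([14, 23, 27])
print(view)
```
[[1, 2, 6, 99], [8, 8]]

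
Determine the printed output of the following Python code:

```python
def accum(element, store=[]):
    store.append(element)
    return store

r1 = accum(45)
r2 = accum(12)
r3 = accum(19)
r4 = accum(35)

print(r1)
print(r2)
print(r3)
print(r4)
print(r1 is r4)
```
[45, 12, 19, 35]
[45, 12, 19, 35]
[45, 12, 19, 35]
[45, 12, 19, 35]
True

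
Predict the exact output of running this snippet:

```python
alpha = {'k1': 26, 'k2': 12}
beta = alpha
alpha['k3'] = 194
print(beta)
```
{'k1': 26, 'k2': 12, 'k3': 194}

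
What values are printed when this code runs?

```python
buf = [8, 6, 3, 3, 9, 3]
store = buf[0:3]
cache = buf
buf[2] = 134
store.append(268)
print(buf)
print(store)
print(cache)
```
[8, 6, 134, 3, 9, 3]
[8, 6, 3, 268]
[8, 6, 134, 3, 9, 3]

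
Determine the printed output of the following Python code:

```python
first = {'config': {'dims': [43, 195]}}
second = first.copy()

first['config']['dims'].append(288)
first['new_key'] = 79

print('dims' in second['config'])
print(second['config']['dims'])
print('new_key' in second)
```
True
[43, 195, 288]
False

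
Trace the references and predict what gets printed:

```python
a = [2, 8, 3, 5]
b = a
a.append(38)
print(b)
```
[2, 8, 3, 5, 38]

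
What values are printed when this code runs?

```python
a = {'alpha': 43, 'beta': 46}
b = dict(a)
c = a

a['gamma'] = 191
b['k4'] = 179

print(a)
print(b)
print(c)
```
{'alpha': 43, 'beta': 46, 'gamma': 191}
{'alpha': 43, 'beta': 46, 'k4': 179}
{'alpha': 43, 'beta': 46, 'gamma': 191}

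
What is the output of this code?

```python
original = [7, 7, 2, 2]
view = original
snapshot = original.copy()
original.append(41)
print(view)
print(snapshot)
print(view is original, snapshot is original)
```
[7, 7, 2, 2, 41]
[7, 7, 2, 2]
True False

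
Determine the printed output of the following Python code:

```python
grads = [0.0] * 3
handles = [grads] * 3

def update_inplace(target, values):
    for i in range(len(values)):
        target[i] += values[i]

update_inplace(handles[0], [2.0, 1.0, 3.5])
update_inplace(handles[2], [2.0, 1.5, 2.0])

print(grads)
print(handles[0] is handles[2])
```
[4.0, 2.5, 5.5]
True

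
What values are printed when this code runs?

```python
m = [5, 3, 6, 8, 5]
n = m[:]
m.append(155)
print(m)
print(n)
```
[5, 3, 6, 8, 5, 155]
[5, 3, 6, 8, 5]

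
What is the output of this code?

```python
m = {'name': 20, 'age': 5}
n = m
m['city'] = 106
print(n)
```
{'name': 20, 'age': 5, 'city': 106}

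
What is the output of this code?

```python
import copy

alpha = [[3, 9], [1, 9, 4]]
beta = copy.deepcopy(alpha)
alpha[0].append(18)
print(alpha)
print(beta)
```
[[3, 9, 18], [1, 9, 4]]
[[3, 9], [1, 9, 4]]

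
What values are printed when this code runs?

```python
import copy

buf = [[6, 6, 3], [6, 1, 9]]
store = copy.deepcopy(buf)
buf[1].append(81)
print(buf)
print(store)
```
[[6, 6, 3], [6, 1, 9, 81]]
[[6, 6, 3], [6, 1, 9]]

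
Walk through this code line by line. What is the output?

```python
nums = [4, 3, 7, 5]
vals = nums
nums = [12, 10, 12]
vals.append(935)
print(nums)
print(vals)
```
[12, 10, 12]
[4, 3, 7, 5, 935]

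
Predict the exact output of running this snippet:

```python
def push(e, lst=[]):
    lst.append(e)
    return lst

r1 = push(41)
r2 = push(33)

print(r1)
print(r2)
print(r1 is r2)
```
[41, 33]
[41, 33]
True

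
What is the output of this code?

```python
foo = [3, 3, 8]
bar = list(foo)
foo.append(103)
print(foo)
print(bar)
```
[3, 3, 8, 103]
[3, 3, 8]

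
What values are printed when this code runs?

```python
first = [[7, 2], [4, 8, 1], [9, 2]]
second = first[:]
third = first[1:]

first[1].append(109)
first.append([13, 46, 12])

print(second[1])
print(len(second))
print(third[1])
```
[4, 8, 1, 109]
3
[9, 2]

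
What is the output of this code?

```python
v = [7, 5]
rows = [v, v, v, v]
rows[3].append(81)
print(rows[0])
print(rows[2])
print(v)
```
[7, 5, 81]
[7, 5, 81]
[7, 5, 81]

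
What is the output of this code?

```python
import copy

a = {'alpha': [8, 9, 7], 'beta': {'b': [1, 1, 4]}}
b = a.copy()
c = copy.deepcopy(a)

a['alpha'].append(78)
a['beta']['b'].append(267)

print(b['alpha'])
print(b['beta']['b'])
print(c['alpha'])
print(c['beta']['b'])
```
[8, 9, 7, 78]
[1, 1, 4, 267]
[8, 9, 7]
[1, 1, 4]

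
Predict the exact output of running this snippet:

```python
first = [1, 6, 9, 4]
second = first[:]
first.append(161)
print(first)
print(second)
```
[1, 6, 9, 4, 161]
[1, 6, 9, 4]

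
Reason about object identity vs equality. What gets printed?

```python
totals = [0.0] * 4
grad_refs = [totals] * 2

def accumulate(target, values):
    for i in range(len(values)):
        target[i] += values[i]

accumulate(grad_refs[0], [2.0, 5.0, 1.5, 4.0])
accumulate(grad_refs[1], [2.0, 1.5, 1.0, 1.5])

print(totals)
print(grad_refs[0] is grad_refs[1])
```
[4.0, 6.5, 2.5, 5.5]
True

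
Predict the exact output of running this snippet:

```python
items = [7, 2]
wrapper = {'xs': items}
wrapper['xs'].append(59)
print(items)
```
[7, 2, 59]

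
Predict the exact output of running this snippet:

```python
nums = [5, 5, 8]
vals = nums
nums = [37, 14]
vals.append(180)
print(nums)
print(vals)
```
[37, 14]
[5, 5, 8, 180]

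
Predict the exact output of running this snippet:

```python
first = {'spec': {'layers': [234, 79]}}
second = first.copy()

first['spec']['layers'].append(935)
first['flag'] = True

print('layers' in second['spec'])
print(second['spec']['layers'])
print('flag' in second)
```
True
[234, 79, 935]
False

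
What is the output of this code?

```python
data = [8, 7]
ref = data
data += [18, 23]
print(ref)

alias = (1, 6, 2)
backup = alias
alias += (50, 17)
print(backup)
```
[8, 7, 18, 23]
(1, 6, 2)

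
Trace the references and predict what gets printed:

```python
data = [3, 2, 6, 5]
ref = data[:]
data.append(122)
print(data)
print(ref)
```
[3, 2, 6, 5, 122]
[3, 2, 6, 5]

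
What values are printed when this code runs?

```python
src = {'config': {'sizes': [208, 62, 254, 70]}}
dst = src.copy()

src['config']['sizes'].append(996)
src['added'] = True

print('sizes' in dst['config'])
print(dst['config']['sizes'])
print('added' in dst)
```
True
[208, 62, 254, 70, 996]
False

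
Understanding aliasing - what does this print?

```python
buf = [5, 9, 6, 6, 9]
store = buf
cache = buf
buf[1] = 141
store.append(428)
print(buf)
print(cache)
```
[5, 141, 6, 6, 9, 428]
[5, 141, 6, 6, 9, 428]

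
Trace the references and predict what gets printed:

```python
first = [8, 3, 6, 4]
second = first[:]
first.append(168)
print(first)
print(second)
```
[8, 3, 6, 4, 168]
[8, 3, 6, 4]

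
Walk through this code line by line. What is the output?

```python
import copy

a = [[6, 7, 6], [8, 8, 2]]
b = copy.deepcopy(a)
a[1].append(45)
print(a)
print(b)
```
[[6, 7, 6], [8, 8, 2, 45]]
[[6, 7, 6], [8, 8, 2]]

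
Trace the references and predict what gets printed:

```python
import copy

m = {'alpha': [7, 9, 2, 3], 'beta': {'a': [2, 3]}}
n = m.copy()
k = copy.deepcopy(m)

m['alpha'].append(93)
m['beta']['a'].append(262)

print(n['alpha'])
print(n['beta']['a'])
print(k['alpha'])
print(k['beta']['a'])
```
[7, 9, 2, 3, 93]
[2, 3, 262]
[7, 9, 2, 3]
[2, 3]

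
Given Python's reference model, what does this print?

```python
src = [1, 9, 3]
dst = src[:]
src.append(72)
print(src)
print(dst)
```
[1, 9, 3, 72]
[1, 9, 3]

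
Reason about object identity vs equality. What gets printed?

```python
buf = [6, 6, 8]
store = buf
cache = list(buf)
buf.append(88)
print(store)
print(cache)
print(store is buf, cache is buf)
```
[6, 6, 8, 88]
[6, 6, 8]
True False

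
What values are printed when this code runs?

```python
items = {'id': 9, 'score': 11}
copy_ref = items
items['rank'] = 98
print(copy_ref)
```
{'id': 9, 'score': 11, 'rank': 98}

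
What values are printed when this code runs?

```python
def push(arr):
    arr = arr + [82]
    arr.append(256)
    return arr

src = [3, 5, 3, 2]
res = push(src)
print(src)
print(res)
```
[3, 5, 3, 2]
[3, 5, 3, 2, 82, 256]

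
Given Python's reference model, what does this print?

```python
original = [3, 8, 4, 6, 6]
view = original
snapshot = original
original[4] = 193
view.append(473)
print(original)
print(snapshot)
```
[3, 8, 4, 6, 193, 473]
[3, 8, 4, 6, 193, 473]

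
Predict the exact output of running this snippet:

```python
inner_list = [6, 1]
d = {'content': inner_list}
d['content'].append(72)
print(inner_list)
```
[6, 1, 72]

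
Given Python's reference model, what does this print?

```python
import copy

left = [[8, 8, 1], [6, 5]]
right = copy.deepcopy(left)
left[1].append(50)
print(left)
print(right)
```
[[8, 8, 1], [6, 5, 50]]
[[8, 8, 1], [6, 5]]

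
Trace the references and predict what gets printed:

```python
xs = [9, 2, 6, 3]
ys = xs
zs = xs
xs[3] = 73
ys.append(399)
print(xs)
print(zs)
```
[9, 2, 6, 73, 399]
[9, 2, 6, 73, 399]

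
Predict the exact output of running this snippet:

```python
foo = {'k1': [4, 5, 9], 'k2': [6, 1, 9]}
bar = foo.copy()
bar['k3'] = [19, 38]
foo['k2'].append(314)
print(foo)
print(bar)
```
{'k1': [4, 5, 9], 'k2': [6, 1, 9, 314]}
{'k1': [4, 5, 9], 'k2': [6, 1, 9, 314], 'k3': [19, 38]}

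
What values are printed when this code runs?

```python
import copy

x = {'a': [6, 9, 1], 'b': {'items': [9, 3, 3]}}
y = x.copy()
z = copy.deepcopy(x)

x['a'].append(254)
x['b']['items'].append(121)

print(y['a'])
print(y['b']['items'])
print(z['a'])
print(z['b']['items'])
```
[6, 9, 1, 254]
[9, 3, 3, 121]
[6, 9, 1]
[9, 3, 3]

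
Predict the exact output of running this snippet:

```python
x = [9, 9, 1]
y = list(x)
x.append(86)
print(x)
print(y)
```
[9, 9, 1, 86]
[9, 9, 1]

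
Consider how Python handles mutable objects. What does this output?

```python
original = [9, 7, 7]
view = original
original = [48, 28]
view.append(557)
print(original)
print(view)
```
[48, 28]
[9, 7, 7, 557]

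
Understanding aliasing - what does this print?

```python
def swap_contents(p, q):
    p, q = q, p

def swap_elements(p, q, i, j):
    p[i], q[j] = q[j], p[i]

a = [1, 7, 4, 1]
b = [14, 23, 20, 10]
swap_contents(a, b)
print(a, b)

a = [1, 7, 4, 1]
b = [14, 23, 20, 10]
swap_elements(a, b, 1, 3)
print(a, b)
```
[1, 7, 4, 1] [14, 23, 20, 10]
[1, 10, 4, 1] [14, 23, 20, 7]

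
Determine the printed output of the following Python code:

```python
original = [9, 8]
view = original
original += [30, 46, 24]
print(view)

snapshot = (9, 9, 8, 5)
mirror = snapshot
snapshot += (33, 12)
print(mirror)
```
[9, 8, 30, 46, 24]
(9, 9, 8, 5)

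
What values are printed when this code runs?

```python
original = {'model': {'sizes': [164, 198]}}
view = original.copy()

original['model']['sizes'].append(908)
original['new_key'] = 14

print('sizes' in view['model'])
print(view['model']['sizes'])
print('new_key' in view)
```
True
[164, 198, 908]
False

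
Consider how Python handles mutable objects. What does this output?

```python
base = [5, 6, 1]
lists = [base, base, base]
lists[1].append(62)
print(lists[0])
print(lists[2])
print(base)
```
[5, 6, 1, 62]
[5, 6, 1, 62]
[5, 6, 1, 62]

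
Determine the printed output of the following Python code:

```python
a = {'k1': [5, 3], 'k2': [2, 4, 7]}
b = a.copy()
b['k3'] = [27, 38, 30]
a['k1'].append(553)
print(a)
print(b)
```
{'k1': [5, 3, 553], 'k2': [2, 4, 7]}
{'k1': [5, 3, 553], 'k2': [2, 4, 7], 'k3': [27, 38, 30]}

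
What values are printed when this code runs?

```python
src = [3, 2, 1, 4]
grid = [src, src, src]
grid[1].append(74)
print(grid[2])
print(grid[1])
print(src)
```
[3, 2, 1, 4, 74]
[3, 2, 1, 4, 74]
[3, 2, 1, 4, 74]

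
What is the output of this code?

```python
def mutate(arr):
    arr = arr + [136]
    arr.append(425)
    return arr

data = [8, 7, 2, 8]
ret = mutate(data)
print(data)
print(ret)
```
[8, 7, 2, 8]
[8, 7, 2, 8, 136, 425]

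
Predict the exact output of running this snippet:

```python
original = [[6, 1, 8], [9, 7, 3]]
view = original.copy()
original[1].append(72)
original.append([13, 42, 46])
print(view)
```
[[6, 1, 8], [9, 7, 3, 72]]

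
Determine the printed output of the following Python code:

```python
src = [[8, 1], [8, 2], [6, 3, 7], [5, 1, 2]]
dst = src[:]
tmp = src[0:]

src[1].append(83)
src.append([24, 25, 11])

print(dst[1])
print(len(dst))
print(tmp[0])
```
[8, 2, 83]
4
[8, 1]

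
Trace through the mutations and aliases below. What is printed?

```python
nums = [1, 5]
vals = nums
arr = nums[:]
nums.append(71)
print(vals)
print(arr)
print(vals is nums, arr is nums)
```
[1, 5, 71]
[1, 5]
True False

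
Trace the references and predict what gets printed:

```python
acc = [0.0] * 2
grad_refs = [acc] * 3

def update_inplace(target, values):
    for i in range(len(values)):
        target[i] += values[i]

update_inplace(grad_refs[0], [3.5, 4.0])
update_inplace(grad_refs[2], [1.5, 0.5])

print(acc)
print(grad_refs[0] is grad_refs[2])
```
[5.0, 4.5]
True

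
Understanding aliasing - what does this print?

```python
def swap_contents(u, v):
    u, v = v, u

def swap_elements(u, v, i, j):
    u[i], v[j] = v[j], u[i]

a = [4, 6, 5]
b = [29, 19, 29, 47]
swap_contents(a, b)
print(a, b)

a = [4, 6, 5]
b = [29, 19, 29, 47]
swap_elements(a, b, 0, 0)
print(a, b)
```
[4, 6, 5] [29, 19, 29, 47]
[29, 6, 5] [4, 19, 29, 47]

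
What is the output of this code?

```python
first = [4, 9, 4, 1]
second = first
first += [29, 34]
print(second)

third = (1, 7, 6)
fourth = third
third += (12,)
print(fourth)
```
[4, 9, 4, 1, 29, 34]
(1, 7, 6)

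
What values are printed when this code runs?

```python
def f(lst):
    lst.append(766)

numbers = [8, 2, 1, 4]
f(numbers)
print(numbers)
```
[8, 2, 1, 4, 766]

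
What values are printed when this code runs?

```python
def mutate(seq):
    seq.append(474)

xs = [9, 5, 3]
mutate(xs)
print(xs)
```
[9, 5, 3, 474]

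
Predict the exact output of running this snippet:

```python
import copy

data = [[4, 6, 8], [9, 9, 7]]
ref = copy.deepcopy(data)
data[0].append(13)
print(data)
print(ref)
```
[[4, 6, 8, 13], [9, 9, 7]]
[[4, 6, 8], [9, 9, 7]]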